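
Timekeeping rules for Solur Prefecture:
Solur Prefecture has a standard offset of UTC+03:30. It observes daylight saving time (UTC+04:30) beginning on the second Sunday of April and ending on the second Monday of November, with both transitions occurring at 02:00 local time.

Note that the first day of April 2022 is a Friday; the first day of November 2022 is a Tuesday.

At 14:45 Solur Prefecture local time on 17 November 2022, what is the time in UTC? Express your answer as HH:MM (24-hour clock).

11:15

1 April 2022 is a Friday, so the first Sunday is April 3 and the second is April 10.
1 November 2022 is a Tuesday, so the first Monday is November 7 and the second is November 14.
17 November 2022 does not fall between 10 April and 14 November, so daylight saving is not in effect and Solur Prefecture is at UTC+03:30.
14:45 local − 3h30m = 11:15 UTC.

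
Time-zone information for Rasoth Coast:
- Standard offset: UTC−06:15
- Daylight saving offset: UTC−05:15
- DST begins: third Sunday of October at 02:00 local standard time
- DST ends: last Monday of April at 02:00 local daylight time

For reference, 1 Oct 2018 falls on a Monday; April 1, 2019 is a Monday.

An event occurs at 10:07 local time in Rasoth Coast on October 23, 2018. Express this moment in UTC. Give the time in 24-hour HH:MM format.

15:22

1 October 2018 is a Monday, so the first Sunday is October 7 and the third is October 21.
1 April 2019 is a Monday, so Mondays fall on 1, 8, 15, 22, 29; the last is April 29.
October 23, 2018 lies within the daylight-saving period (21 October 2018 – 29 April 2019), so Rasoth Coast is on daylight time, UTC−05:15.
10:07 local + 5h15m = 15:22 UTC.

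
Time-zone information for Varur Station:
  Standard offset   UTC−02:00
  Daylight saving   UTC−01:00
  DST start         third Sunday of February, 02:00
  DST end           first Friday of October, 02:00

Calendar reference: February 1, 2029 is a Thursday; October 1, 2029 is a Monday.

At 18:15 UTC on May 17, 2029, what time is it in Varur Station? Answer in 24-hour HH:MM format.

17:15

1 February 2029 is a Thursday, so the first Sunday is February 4 and the third is February 18.
1 October 2029 is a Monday, so the first Friday is October 5.
At the standard offset (UTC−02:00), 18:15 UTC − 2h = 16:15 Varur Station standard time.
The standard-time date in Varur Station, May 17, 2029, falls between 18 February and 5 October, so daylight saving is in effect and Varur Station is at UTC−01:00.
18:15 UTC − 1h = 17:15 local.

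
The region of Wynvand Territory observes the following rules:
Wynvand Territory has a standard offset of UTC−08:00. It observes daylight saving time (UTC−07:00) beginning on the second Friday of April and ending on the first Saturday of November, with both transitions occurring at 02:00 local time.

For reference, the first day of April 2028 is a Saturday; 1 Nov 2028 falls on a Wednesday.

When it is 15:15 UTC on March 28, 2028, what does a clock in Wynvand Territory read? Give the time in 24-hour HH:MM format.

1 April 2028 is a Saturday, so the first Friday is April 7 and the second is April 14.
1 November 2028 is a Wednesday, so the first Saturday is November 4.
At the standard offset (UTC−08:00), 15:15 UTC − 8h = 07:15 Wynvand Territory standard time.
The standard-time date in Wynvand Territory, March 28, 2028, does not fall between 14 April and 4 November, so daylight saving is not in effect and Wynvand Territory is at UTC−08:00.
15:15 UTC − 8h = 07:15 local.

07:15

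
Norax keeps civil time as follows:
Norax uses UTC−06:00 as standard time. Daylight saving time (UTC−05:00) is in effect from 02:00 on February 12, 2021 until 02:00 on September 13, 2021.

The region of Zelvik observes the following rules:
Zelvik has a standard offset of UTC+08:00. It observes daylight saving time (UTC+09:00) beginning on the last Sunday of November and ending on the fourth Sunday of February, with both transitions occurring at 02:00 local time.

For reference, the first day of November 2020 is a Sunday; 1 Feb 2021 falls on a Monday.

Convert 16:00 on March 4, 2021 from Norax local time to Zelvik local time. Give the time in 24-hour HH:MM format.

March 4, 2021 lies within the daylight-saving period (12 February – 13 September), so Norax is on daylight time, UTC−05:00.
16:00 Norax + 5h = 21:00 UTC.
1 November 2020 is a Sunday, so Sundays fall on 1, 8, 15, 22, 29; the last is November 29.
1 February 2021 is a Monday, so the first Sunday is February 7 and the fourth is February 28.
At the standard offset (UTC+08:00), 21:00 UTC + 8h = 05:00 Zelvik standard time (rolling into the next day, 5 March 2021).
Daylight saving runs 29 November 2020 – 28 February 2021; the standard-time date in Zelvik, March 5, 2021, is outside that window, so Zelvik is on standard time at UTC+08:00.
21:00 UTC + 8h = 05:00 Zelvik (rolling into the next day, 5 March 2021).

05:00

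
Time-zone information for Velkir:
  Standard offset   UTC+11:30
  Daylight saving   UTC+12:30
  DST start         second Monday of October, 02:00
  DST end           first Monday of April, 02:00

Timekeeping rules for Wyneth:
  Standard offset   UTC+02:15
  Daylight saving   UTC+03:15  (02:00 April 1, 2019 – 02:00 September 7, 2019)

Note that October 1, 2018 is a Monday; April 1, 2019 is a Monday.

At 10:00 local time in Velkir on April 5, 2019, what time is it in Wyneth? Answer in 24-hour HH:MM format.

1 October 2018 is a Monday, so the first Monday is October 1 and the second is October 8.
1 April 2019 is a Monday, so the first Monday is April 1.
April 5, 2019 is outside the daylight-saving period (8 October 2018 – 1 April 2019), so Velkir is on standard time, UTC+11:30.
10:00 Velkir − 11h30m = 22:30 UTC (rolling into the previous day, 4 April 2019).
At the standard offset (UTC+02:15), 22:30 UTC + 2h15m = 00:45 Wyneth standard time (rolling into the next day, 5 April 2019).
The standard-time date in Wyneth, April 5, 2019, falls between 1 April and 7 September, so daylight saving is in effect and Wyneth is at UTC+03:15.
22:30 UTC + 3h15m = 01:45 Wyneth (rolling into the next day, 5 April 2019).

01:45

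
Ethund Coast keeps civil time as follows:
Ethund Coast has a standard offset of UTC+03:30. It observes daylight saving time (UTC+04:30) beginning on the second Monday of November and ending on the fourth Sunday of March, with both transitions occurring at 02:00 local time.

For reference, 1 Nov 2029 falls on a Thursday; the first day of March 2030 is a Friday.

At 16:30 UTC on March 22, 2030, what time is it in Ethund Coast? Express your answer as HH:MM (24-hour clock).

1 November 2029 is a Thursday, so the first Monday is November 5 and the second is November 12.
1 March 2030 is a Friday, so the first Sunday is March 3 and the fourth is March 24.
At the standard offset (UTC+03:30), 16:30 UTC + 3h30m = 20:00 Ethund Coast standard time.
The standard-time date in Ethund Coast, March 22, 2030, lies within the daylight-saving period (12 November 2029 – 24 March 2030), so Ethund Coast is on daylight time, UTC+04:30.
16:30 UTC + 4h30m = 21:00 local.

21:00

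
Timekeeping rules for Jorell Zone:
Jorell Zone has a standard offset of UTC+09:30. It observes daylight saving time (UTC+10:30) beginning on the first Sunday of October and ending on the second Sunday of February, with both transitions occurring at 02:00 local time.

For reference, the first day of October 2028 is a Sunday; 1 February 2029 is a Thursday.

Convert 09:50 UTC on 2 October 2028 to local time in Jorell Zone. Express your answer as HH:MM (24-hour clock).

20:20

1 October 2028 is a Sunday, so the first Sunday is October 1.
1 February 2029 is a Thursday, so the first Sunday is February 4 and the second is February 11.
At the standard offset (UTC+09:30), 09:50 UTC + 9h30m = 19:20 Jorell Zone standard time.
The standard-time date in Jorell Zone, 2 October 2028, falls between 1 October 2028 and 11 February 2029, so daylight saving is in effect and Jorell Zone is at UTC+10:30.
09:50 UTC + 10h30m = 20:20 local.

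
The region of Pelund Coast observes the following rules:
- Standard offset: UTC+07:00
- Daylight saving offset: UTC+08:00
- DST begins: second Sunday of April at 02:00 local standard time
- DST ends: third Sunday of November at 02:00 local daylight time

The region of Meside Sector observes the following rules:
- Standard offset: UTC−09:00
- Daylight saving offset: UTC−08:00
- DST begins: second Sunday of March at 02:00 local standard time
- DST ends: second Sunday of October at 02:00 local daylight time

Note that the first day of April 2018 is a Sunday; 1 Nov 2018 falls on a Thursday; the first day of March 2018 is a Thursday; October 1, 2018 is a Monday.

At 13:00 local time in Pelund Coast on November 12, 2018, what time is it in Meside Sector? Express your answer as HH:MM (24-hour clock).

20:00

1 April 2018 is a Sunday, so the first Sunday is April 1 and the second is April 8.
1 November 2018 is a Thursday, so the first Sunday is November 4 and the third is November 18.
November 12, 2018 falls between 8 April and 18 November, so daylight saving is in effect and Pelund Coast is at UTC+08:00.
13:00 Pelund Coast − 8h = 05:00 UTC.
1 March 2018 is a Thursday, so the first Sunday is March 4 and the second is March 11.
1 October 2018 is a Monday, so the first Sunday is October 7 and the second is October 14.
At the standard offset (UTC−09:00), 05:00 UTC − 9h = 20:00 Meside Sector standard time (rolling into the previous day, 11 November 2018).
Daylight saving runs 11 March – 14 October; the standard-time date in Meside Sector, November 11, 2018, is outside that window, so Meside Sector is on standard time at UTC−09:00.
05:00 UTC − 9h = 20:00 Meside Sector (rolling into the previous day, 11 November 2018).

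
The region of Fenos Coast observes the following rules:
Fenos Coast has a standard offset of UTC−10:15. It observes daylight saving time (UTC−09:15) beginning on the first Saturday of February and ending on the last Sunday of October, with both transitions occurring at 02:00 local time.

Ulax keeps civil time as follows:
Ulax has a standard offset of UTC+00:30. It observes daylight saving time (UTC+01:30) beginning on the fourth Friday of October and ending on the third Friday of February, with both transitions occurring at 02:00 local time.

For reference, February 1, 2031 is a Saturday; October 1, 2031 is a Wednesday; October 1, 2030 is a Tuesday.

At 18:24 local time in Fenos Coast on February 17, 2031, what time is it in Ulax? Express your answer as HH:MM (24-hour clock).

05:09

1 February 2031 is a Saturday, so the first Saturday is February 1.
1 October 2031 is a Wednesday, so Sundays fall on 5, 12, 19, 26; the last is October 26.
February 17, 2031 falls between 1 February and 26 October, so daylight saving is in effect and Fenos Coast is at UTC−09:15.
18:24 Fenos Coast + 9h15m = 03:39 UTC (rolling into the next day, 18 February 2031).
1 October 2030 is a Tuesday, so the first Friday is October 4 and the fourth is October 25.
1 February 2031 is a Saturday, so the first Friday is February 7 and the third is February 21.
At the standard offset (UTC+00:30), 03:39 UTC + 0h30m = 04:09 Ulax standard time.
Daylight saving runs 25 October 2030 – 21 February 2031; the standard-time date in Ulax, February 18, 2031, is inside that window, so Ulax is at UTC+01:30.
03:39 UTC + 1h30m = 05:09 Ulax.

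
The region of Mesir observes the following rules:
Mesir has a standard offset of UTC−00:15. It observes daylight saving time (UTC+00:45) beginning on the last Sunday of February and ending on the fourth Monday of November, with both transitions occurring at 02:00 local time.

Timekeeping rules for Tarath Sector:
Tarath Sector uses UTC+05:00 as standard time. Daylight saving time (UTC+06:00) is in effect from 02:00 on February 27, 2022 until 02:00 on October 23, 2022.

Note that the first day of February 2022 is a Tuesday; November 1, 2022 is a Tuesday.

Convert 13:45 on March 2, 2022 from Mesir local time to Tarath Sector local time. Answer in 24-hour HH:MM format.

19:00

1 February 2022 is a Tuesday, so Sundays fall on 6, 13, 20, 27; the last is February 27.
1 November 2022 is a Tuesday, so the first Monday is November 7 and the fourth is November 28.
Daylight saving runs 27 February – 28 November; March 2, 2022 is inside that window, so Mesir is at UTC+00:45.
13:45 Mesir − 0h45m = 13:00 UTC.
At the standard offset (UTC+05:00), 13:00 UTC + 5h = 18:00 Tarath Sector standard time.
The standard-time date in Tarath Sector, March 2, 2022, falls between 27 February and 23 October, so daylight saving is in effect and Tarath Sector is at UTC+06:00.
13:00 UTC + 6h = 19:00 Tarath Sector.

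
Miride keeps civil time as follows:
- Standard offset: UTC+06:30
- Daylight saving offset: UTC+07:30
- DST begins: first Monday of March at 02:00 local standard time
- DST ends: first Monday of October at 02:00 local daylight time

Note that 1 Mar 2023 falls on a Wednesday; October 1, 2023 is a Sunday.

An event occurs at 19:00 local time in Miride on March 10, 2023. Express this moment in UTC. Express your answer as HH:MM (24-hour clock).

11:30

1 March 2023 is a Wednesday, so the first Monday is March 6.
1 October 2023 is a Sunday, so the first Monday is October 2.
March 10, 2023 lies within the daylight-saving period (6 March – 2 October), so Miride is on daylight time, UTC+07:30.
19:00 local − 7h30m = 11:30 UTC.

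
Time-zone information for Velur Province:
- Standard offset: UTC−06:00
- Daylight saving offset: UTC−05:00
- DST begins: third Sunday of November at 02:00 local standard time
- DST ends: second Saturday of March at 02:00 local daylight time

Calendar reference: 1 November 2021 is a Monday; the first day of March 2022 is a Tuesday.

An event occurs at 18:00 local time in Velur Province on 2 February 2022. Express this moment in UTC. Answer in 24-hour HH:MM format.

23:00

1 November 2021 is a Monday, so the first Sunday is November 7 and the third is November 21.
1 March 2022 is a Tuesday, so the first Saturday is March 5 and the second is March 12.
Daylight saving runs 21 November 2021 – 12 March 2022; 2 February 2022 is inside that window, so Velur Province is at UTC−05:00.
18:00 local + 5h = 23:00 UTC.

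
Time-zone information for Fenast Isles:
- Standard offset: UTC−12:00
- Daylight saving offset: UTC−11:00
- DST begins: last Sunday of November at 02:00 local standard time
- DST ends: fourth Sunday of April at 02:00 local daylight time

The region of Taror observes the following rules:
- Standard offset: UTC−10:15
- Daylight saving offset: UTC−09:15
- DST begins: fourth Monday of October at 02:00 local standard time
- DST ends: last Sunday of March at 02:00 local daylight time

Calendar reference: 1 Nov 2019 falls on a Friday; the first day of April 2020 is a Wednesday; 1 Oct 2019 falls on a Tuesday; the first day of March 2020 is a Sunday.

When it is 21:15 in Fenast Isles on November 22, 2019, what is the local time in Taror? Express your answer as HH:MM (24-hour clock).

00:00

1 November 2019 is a Friday, so Sundays fall on 3, 10, 17, 24; the last is November 24.
1 April 2020 is a Wednesday, so the first Sunday is April 5 and the fourth is April 26.
Daylight saving runs 24 November 2019 – 26 April 2020; November 22, 2019 is outside that window, so Fenast Isles is on standard time at UTC−12:00.
21:15 Fenast Isles + 12h = 09:15 UTC (rolling into the next day, 23 November 2019).
1 October 2019 is a Tuesday, so the first Monday is October 7 and the fourth is October 28.
1 March 2020 is a Sunday, so Sundays fall on 1, 8, 15, 22, 29; the last is March 29.
At the standard offset (UTC−10:15), 09:15 UTC − 10h15m = 23:00 Taror standard time (rolling into the previous day, 22 November 2019).
Daylight saving runs 28 October 2019 – 29 March 2020; the standard-time date in Taror, November 22, 2019, is inside that window, so Taror is at UTC−09:15.
09:15 UTC − 9h15m = 00:00 Taror.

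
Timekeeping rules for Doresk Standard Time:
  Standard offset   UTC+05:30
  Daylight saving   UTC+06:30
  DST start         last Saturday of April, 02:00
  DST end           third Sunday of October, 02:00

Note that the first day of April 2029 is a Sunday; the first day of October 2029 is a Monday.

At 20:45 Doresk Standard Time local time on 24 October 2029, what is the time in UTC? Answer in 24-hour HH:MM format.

15:15

1 April 2029 is a Sunday, so Saturdays fall on 7, 14, 21, 28; the last is April 28.
1 October 2029 is a Monday, so the first Sunday is October 7 and the third is October 21.
Daylight saving runs 28 April – 21 October; 24 October 2029 is outside that window, so Doresk Standard Time is on standard time at UTC+05:30.
20:45 local − 5h30m = 15:15 UTC.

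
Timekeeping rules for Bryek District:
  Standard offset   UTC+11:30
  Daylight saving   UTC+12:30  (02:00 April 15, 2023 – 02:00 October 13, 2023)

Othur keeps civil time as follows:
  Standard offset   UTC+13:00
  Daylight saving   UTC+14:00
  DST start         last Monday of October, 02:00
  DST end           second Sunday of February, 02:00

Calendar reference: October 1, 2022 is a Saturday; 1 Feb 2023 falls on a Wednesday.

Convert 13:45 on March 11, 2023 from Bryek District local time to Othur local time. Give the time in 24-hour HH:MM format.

15:15

March 11, 2023 is outside the daylight-saving period (15 April – 13 October), so Bryek District is on standard time, UTC+11:30.
13:45 Bryek District − 11h30m = 02:15 UTC.
1 October 2022 is a Saturday, so Mondays fall on 3, 10, 17, 24, 31; the last is October 31.
1 February 2023 is a Wednesday, so the first Sunday is February 5 and the second is February 12.
At the standard offset (UTC+13:00), 02:15 UTC + 13h = 15:15 Othur standard time.
The standard-time date in Othur, March 11, 2023, is outside the daylight-saving period (31 October 2022 – 12 February 2023), so Othur is on standard time, UTC+13:00.
02:15 UTC + 13h = 15:15 Othur.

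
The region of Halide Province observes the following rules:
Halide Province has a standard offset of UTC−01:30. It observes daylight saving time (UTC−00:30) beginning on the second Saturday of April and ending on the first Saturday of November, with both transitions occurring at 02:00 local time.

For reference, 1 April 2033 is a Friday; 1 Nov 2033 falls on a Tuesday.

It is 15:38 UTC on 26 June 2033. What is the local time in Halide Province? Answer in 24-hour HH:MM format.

15:08

1 April 2033 is a Friday, so the first Saturday is April 2 and the second is April 9.
1 November 2033 is a Tuesday, so the first Saturday is November 5.
At the standard offset (UTC−01:30), 15:38 UTC − 1h30m = 14:08 Halide Province standard time.
Daylight saving runs 9 April – 5 November; the standard-time date in Halide Province, 26 June 2033, is inside that window, so Halide Province is at UTC−00:30.
15:38 UTC − 0h30m = 15:08 local.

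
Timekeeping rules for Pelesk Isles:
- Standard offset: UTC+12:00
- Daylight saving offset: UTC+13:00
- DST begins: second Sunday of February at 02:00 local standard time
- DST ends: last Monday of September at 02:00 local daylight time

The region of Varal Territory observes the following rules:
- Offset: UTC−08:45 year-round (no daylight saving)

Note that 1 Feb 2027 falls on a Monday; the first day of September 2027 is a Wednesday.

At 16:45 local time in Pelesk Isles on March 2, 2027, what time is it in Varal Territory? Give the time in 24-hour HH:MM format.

19:00

1 February 2027 is a Monday, so the first Sunday is February 7 and the second is February 14.
1 September 2027 is a Wednesday, so Mondays fall on 6, 13, 20, 27; the last is September 27.
March 2, 2027 lies within the daylight-saving period (14 February – 27 September), so Pelesk Isles is on daylight time, UTC+13:00.
16:45 Pelesk Isles − 13h = 03:45 UTC.
Varal Territory has no daylight saving, so its offset is UTC−08:45 year-round.
03:45 UTC − 8h45m = 19:00 Varal Territory (rolling into the previous day, 1 March 2027).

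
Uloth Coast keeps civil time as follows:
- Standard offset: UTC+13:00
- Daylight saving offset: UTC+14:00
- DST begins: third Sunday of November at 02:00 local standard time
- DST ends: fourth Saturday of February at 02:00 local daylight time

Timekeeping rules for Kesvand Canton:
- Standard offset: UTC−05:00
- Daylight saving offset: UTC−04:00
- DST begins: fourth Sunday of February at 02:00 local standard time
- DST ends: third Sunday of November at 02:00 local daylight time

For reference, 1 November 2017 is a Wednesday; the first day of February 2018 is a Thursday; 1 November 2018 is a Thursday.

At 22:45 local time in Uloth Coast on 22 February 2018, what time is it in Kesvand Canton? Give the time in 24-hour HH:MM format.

03:45

1 November 2017 is a Wednesday, so the first Sunday is November 5 and the third is November 19.
1 February 2018 is a Thursday, so the first Saturday is February 3 and the fourth is February 24.
Daylight saving runs 19 November 2017 – 24 February 2018; 22 February 2018 is inside that window, so Uloth Coast is at UTC+14:00.
22:45 Uloth Coast − 14h = 08:45 UTC.
1 February 2018 is a Thursday, so the first Sunday is February 4 and the fourth is February 25.
1 November 2018 is a Thursday, so the first Sunday is November 4 and the third is November 18.
At the standard offset (UTC−05:00), 08:45 UTC − 5h = 03:45 Kesvand Canton standard time.
The standard-time date in Kesvand Canton, 22 February 2018, does not fall between 25 February and 18 November, so daylight saving is not in effect and Kesvand Canton is at UTC−05:00.
08:45 UTC − 5h = 03:45 Kesvand Canton.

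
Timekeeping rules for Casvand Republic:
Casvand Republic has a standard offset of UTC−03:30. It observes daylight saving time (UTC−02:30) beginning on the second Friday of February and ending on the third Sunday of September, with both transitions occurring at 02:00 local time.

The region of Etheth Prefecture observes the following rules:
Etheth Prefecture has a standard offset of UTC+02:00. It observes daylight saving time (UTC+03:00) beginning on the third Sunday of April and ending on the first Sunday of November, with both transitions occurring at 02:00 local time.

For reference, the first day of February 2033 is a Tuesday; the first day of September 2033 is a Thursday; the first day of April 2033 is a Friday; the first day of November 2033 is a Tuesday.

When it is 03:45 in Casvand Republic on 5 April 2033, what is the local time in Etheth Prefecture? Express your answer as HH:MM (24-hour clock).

08:15

1 February 2033 is a Tuesday, so the first Friday is February 4 and the second is February 11.
1 September 2033 is a Thursday, so the first Sunday is September 4 and the third is September 18.
5 April 2033 lies within the daylight-saving period (11 February – 18 September), so Casvand Republic is on daylight time, UTC−02:30.
03:45 Casvand Republic + 2h30m = 06:15 UTC.
1 April 2033 is a Friday, so the first Sunday is April 3 and the third is April 17.
1 November 2033 is a Tuesday, so the first Sunday is November 6.
At the standard offset (UTC+02:00), 06:15 UTC + 2h = 08:15 Etheth Prefecture standard time.
Daylight saving runs 17 April – 6 November; the standard-time date in Etheth Prefecture, 5 April 2033, is outside that window, so Etheth Prefecture is on standard time at UTC+02:00.
06:15 UTC + 2h = 08:15 Etheth Prefecture.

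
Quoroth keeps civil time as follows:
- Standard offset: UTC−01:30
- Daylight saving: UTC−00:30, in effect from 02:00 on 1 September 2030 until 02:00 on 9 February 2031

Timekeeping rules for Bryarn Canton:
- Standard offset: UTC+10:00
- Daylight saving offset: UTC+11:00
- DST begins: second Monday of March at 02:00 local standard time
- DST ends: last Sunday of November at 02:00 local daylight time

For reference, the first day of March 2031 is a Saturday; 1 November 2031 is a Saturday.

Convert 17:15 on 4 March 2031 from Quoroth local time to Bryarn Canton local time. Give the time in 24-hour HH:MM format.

4 March 2031 does not fall between 1 September 2030 and 9 February 2031, so daylight saving is not in effect and Quoroth is at UTC−01:30.
17:15 Quoroth + 1h30m = 18:45 UTC.
1 March 2031 is a Saturday, so the first Monday is March 3 and the second is March 10.
1 November 2031 is a Saturday, so Sundays fall on 2, 9, 16, 23, 30; the last is November 30.
At the standard offset (UTC+10:00), 18:45 UTC + 10h = 04:45 Bryarn Canton standard time (rolling into the next day, 5 March 2031).
The standard-time date in Bryarn Canton, 5 March 2031, is outside the daylight-saving period (10 March – 30 November), so Bryarn Canton is on standard time, UTC+10:00.
18:45 UTC + 10h = 04:45 Bryarn Canton (rolling into the next day, 5 March 2031).

04:45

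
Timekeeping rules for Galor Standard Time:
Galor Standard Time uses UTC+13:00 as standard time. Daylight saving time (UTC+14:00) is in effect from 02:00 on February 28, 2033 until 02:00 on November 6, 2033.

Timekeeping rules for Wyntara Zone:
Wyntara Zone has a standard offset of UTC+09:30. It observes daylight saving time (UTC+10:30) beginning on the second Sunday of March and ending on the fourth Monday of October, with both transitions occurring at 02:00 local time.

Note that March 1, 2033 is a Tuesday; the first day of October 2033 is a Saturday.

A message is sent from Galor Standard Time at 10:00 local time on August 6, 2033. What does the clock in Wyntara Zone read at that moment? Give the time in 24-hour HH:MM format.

06:30

August 6, 2033 falls between 28 February and 6 November, so daylight saving is in effect and Galor Standard Time is at UTC+14:00.
10:00 Galor Standard Time − 14h = 20:00 UTC (rolling into the previous day, 5 August 2033).
1 March 2033 is a Tuesday, so the first Sunday is March 6 and the second is March 13.
1 October 2033 is a Saturday, so the first Monday is October 3 and the fourth is October 24.
At the standard offset (UTC+09:30), 20:00 UTC + 9h30m = 05:30 Wyntara Zone standard time (rolling into the next day, 6 August 2033).
Daylight saving runs 13 March – 24 October; the standard-time date in Wyntara Zone, August 6, 2033, is inside that window, so Wyntara Zone is at UTC+10:30.
20:00 UTC + 10h30m = 06:30 Wyntara Zone (rolling into the next day, 6 August 2033).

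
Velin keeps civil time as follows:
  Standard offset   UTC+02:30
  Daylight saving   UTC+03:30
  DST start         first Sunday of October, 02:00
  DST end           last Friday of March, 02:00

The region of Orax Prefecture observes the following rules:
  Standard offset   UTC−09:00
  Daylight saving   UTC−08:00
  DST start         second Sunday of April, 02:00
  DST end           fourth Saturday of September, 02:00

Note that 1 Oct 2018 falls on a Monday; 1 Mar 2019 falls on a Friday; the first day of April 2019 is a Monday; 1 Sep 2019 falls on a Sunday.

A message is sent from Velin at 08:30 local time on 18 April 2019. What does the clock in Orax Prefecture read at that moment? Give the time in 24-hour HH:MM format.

1 October 2018 is a Monday, so the first Sunday is October 7.
1 March 2019 is a Friday, so Fridays fall on 1, 8, 15, 22, 29; the last is March 29.
18 April 2019 does not fall between 7 October 2018 and 29 March 2019, so daylight saving is not in effect and Velin is at UTC+02:30.
08:30 Velin − 2h30m = 06:00 UTC.
1 April 2019 is a Monday, so the first Sunday is April 7 and the second is April 14.
1 September 2019 is a Sunday, so the first Saturday is September 7 and the fourth is September 28.
At the standard offset (UTC−09:00), 06:00 UTC − 9h = 21:00 Orax Prefecture standard time (rolling into the previous day, 17 April 2019).
Daylight saving runs 14 April – 28 September; the standard-time date in Orax Prefecture, 17 April 2019, is inside that window, so Orax Prefecture is at UTC−08:00.
06:00 UTC − 8h = 22:00 Orax Prefecture (rolling into the previous day, 17 April 2019).

22:00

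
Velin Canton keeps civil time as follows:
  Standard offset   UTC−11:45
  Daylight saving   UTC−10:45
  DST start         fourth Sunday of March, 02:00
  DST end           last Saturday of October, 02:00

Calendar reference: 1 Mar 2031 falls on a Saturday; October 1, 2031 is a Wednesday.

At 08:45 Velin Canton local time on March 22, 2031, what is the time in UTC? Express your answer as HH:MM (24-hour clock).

1 March 2031 is a Saturday, so the first Sunday is March 2 and the fourth is March 23.
1 October 2031 is a Wednesday, so Saturdays fall on 4, 11, 18, 25; the last is October 25.
March 22, 2031 is outside the daylight-saving period (23 March – 25 October), so Velin Canton is on standard time, UTC−11:45.
08:45 local + 11h45m = 20:30 UTC.

20:30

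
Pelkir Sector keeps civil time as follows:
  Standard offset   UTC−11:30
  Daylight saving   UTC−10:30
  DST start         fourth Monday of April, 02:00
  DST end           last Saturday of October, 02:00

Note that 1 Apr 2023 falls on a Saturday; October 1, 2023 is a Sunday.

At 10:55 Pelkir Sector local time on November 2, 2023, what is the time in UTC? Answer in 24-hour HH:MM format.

22:25

1 April 2023 is a Saturday, so the first Monday is April 3 and the fourth is April 24.
1 October 2023 is a Sunday, so Saturdays fall on 7, 14, 21, 28; the last is October 28.
November 2, 2023 is outside the daylight-saving period (24 April – 28 October), so Pelkir Sector is on standard time, UTC−11:30.
10:55 local + 11h30m = 22:25 UTC.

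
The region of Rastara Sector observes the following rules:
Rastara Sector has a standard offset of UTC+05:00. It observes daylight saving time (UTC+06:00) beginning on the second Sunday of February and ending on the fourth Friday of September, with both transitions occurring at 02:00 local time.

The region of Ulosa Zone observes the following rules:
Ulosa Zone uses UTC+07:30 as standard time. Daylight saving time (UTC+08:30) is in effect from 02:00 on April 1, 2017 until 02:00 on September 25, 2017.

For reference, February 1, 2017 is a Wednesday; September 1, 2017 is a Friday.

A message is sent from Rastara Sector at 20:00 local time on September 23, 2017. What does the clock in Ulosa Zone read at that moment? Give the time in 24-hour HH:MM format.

1 February 2017 is a Wednesday, so the first Sunday is February 5 and the second is February 12.
1 September 2017 is a Friday, so the first Friday is September 1 and the fourth is September 22.
September 23, 2017 is outside the daylight-saving period (12 February – 22 September), so Rastara Sector is on standard time, UTC+05:00.
20:00 Rastara Sector − 5h = 15:00 UTC.
At the standard offset (UTC+07:30), 15:00 UTC + 7h30m = 22:30 Ulosa Zone standard time.
The standard-time date in Ulosa Zone, September 23, 2017, lies within the daylight-saving period (1 April – 25 September), so Ulosa Zone is on daylight time, UTC+08:30.
15:00 UTC + 8h30m = 23:30 Ulosa Zone.

23:30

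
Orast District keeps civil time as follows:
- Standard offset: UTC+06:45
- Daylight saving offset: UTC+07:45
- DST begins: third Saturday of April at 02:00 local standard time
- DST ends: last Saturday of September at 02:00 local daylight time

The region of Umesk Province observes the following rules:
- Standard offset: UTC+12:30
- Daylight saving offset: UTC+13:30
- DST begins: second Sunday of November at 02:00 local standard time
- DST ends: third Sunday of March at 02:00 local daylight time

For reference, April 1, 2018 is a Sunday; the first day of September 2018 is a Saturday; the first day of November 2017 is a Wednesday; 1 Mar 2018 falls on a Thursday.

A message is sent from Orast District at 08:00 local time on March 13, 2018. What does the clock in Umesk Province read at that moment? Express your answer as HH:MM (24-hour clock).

14:45

1 April 2018 is a Sunday, so the first Saturday is April 7 and the third is April 21.
1 September 2018 is a Saturday, so Saturdays fall on 1, 8, 15, 22, 29; the last is September 29.
March 13, 2018 does not fall between 21 April and 29 September, so daylight saving is not in effect and Orast District is at UTC+06:45.
08:00 Orast District − 6h45m = 01:15 UTC.
1 November 2017 is a Wednesday, so the first Sunday is November 5 and the second is November 12.
1 March 2018 is a Thursday, so the first Sunday is March 4 and the third is March 18.
At the standard offset (UTC+12:30), 01:15 UTC + 12h30m = 13:45 Umesk Province standard time.
Daylight saving runs 12 November 2017 – 18 March 2018; the standard-time date in Umesk Province, March 13, 2018, is inside that window, so Umesk Province is at UTC+13:30.
01:15 UTC + 13h30m = 14:45 Umesk Province.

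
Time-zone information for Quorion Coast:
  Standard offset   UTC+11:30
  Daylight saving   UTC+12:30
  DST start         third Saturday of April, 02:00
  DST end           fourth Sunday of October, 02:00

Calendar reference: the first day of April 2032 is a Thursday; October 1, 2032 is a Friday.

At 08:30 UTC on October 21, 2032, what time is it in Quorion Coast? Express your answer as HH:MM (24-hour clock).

21:00

1 April 2032 is a Thursday, so the first Saturday is April 3 and the third is April 17.
1 October 2032 is a Friday, so the first Sunday is October 3 and the fourth is October 24.
At the standard offset (UTC+11:30), 08:30 UTC + 11h30m = 20:00 Quorion Coast standard time.
The standard-time date in Quorion Coast, October 21, 2032, falls between 17 April and 24 October, so daylight saving is in effect and Quorion Coast is at UTC+12:30.
08:30 UTC + 12h30m = 21:00 local.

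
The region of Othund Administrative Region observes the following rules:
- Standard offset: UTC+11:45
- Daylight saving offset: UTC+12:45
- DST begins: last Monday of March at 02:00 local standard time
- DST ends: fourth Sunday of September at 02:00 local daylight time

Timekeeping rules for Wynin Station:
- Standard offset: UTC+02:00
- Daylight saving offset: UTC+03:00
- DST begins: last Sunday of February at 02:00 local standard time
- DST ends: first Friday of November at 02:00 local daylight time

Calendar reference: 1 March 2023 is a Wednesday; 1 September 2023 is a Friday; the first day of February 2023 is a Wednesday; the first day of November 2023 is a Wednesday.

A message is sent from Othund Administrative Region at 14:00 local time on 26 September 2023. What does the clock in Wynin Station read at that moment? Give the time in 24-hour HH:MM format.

1 March 2023 is a Wednesday, so Mondays fall on 6, 13, 20, 27; the last is March 27.
1 September 2023 is a Friday, so the first Sunday is September 3 and the fourth is September 24.
Daylight saving runs 27 March – 24 September; 26 September 2023 is outside that window, so Othund Administrative Region is on standard time at UTC+11:45.
14:00 Othund Administrative Region − 11h45m = 02:15 UTC.
1 February 2023 is a Wednesday, so Sundays fall on 5, 12, 19, 26; the last is February 26.
1 November 2023 is a Wednesday, so the first Friday is November 3.
At the standard offset (UTC+02:00), 02:15 UTC + 2h = 04:15 Wynin Station standard time.
The standard-time date in Wynin Station, 26 September 2023, lies within the daylight-saving period (26 February – 3 November), so Wynin Station is on daylight time, UTC+03:00.
02:15 UTC + 3h = 05:15 Wynin Station.

05:15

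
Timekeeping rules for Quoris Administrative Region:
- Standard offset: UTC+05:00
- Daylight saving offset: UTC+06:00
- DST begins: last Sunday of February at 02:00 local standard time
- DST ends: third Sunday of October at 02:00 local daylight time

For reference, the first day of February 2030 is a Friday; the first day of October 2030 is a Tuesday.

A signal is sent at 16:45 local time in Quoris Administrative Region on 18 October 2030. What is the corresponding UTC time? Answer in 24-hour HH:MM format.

10:45

1 February 2030 is a Friday, so Sundays fall on 3, 10, 17, 24; the last is February 24.
1 October 2030 is a Tuesday, so the first Sunday is October 6 and the third is October 20.
18 October 2030 lies within the daylight-saving period (24 February – 20 October), so Quoris Administrative Region is on daylight time, UTC+06:00.
16:45 local − 6h = 10:45 UTC.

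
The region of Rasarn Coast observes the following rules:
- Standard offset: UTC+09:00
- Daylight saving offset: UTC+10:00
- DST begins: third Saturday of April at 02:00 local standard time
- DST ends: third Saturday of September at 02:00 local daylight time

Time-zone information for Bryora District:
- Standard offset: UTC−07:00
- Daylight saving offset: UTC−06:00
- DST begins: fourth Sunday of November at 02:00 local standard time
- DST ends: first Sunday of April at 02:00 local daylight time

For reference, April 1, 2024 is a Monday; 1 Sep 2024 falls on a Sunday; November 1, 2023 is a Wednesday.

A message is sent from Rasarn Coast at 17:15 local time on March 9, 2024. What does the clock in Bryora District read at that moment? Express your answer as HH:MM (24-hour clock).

1 April 2024 is a Monday, so the first Saturday is April 6 and the third is April 20.
1 September 2024 is a Sunday, so the first Saturday is September 7 and the third is September 21.
March 9, 2024 is outside the daylight-saving period (20 April – 21 September), so Rasarn Coast is on standard time, UTC+09:00.
17:15 Rasarn Coast − 9h = 08:15 UTC.
1 November 2023 is a Wednesday, so the first Sunday is November 5 and the fourth is November 26.
1 April 2024 is a Monday, so the first Sunday is April 7.
At the standard offset (UTC−07:00), 08:15 UTC − 7h = 01:15 Bryora District standard time.
Daylight saving runs 26 November 2023 – 7 April 2024; the standard-time date in Bryora District, March 9, 2024, is inside that window, so Bryora District is at UTC−06:00.
08:15 UTC − 6h = 02:15 Bryora District.

02:15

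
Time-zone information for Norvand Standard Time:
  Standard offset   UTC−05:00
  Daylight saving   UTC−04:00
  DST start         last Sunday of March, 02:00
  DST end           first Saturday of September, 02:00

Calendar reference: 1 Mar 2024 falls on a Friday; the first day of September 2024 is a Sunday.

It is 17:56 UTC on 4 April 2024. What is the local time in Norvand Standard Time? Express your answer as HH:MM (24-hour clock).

13:56

1 March 2024 is a Friday, so Sundays fall on 3, 10, 17, 24, 31; the last is March 31.
1 September 2024 is a Sunday, so the first Saturday is September 7.
At the standard offset (UTC−05:00), 17:56 UTC − 5h = 12:56 Norvand Standard Time standard time.
The standard-time date in Norvand Standard Time, 4 April 2024, lies within the daylight-saving period (31 March – 7 September), so Norvand Standard Time is on daylight time, UTC−04:00.
17:56 UTC − 4h = 13:56 local.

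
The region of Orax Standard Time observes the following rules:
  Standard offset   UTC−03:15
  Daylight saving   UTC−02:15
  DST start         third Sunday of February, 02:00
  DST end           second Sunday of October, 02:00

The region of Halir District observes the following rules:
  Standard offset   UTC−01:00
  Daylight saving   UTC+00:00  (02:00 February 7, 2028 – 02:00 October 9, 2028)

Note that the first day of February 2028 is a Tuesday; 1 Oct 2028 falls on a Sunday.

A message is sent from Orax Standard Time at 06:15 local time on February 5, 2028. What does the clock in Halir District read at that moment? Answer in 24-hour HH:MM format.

1 February 2028 is a Tuesday, so the first Sunday is February 6 and the third is February 20.
1 October 2028 is a Sunday, so the first Sunday is October 1 and the second is October 8.
February 5, 2028 does not fall between 20 February and 8 October, so daylight saving is not in effect and Orax Standard Time is at UTC−03:15.
06:15 Orax Standard Time + 3h15m = 09:30 UTC.
At the standard offset (UTC−01:00), 09:30 UTC − 1h = 08:30 Halir District standard time.
The standard-time date in Halir District, February 5, 2028, is outside the daylight-saving period (7 February – 9 October), so Halir District is on standard time, UTC−01:00.
09:30 UTC − 1h = 08:30 Halir District.

08:30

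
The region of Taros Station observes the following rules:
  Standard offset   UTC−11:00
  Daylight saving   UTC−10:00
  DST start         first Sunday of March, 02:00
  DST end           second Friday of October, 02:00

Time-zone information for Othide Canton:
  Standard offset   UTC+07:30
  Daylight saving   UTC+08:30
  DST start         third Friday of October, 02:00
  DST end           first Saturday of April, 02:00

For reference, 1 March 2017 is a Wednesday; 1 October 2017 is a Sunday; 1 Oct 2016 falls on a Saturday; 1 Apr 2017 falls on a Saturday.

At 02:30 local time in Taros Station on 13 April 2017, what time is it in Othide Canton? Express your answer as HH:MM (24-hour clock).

20:00

1 March 2017 is a Wednesday, so the first Sunday is March 5.
1 October 2017 is a Sunday, so the first Friday is October 6 and the second is October 13.
13 April 2017 lies within the daylight-saving period (5 March – 13 October), so Taros Station is on daylight time, UTC−10:00.
02:30 Taros Station + 10h = 12:30 UTC.
1 October 2016 is a Saturday, so the first Friday is October 7 and the third is October 21.
1 April 2017 is a Saturday, so the first Saturday is April 1.
At the standard offset (UTC+07:30), 12:30 UTC + 7h30m = 20:00 Othide Canton standard time.
The standard-time date in Othide Canton, 13 April 2017, is outside the daylight-saving period (21 October 2016 – 1 April 2017), so Othide Canton is on standard time, UTC+07:30.
12:30 UTC + 7h30m = 20:00 Othide Canton.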